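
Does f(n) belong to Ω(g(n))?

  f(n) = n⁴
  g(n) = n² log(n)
True

f(n) = n⁴ is O(n⁴), and g(n) = n² log(n) is O(n² log n).
Since O(n⁴) grows at least as fast as O(n² log n), f(n) = Ω(g(n)) is true.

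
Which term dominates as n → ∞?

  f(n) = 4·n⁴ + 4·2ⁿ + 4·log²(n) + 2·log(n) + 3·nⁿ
3·nⁿ

Looking at each term:
  - 4·n⁴ is O(n⁴)
  - 4·2ⁿ is O(2ⁿ)
  - 4·log²(n) is O(log² n)
  - 2·log(n) is O(log n)
  - 3·nⁿ is O(nⁿ)

The term 3·nⁿ (O(nⁿ)) grows fastest and dominates all others.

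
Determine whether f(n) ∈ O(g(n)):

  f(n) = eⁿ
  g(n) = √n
False

f(n) = eⁿ is O(eⁿ), and g(n) = √n is O(√n).
Since O(eⁿ) grows faster than O(√n), f(n) = O(g(n)) is false.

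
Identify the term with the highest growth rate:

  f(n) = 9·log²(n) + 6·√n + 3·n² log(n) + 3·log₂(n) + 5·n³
5·n³

Looking at each term:
  - 9·log²(n) is O(log² n)
  - 6·√n is O(√n)
  - 3·n² log(n) is O(n² log n)
  - 3·log₂(n) is O(log n)
  - 5·n³ is O(n³)

The term 5·n³ (O(n³)) grows fastest and dominates all others.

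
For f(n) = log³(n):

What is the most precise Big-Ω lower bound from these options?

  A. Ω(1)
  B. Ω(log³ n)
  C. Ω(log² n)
B

f(n) = log³(n) is Ω(log³ n).
All listed options are valid Big-Ω bounds (lower bounds),
but Ω(log³ n) is the tightest (largest valid bound).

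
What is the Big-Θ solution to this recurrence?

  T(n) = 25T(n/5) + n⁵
Θ(n⁵)

Master Theorem: a = 25, b = 5, f(n) = n⁵.
Compute the critical exponent d = log₅(25) = 2.
Compare f(n) = Θ(n⁵) against n^d:
  k = 5 > d = 2, so f(n) = Ω(n^(d+ε)) — Case 3.
  Regularity: a·(n/b)^5/n^5 = a/b^5 = 25/3125 < 1 ✓.
  The top-level work dominates: T(n) = Θ(f(n)) = Θ(n⁵).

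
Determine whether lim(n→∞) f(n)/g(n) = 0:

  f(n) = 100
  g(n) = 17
False

f(n) = 100 is O(1), and g(n) = 17 is O(1).
Since they have the same growth rate, f(n) = o(g(n)) is false.
(f = o(g) requires f to grow strictly slower, not equal.)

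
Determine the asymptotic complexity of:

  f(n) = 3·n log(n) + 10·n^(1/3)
O(n log n)

The dominant term in 3·n log(n) + 10·n^(1/3) is 3·n log(n), which is Θ(n log n).
Lower-order terms (10·n^(1/3)) are asymptotically negligible.
Constants are absorbed, so the tightest bound is O(n log n).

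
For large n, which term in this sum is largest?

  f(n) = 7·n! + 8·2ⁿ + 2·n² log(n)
7·n!

Looking at each term:
  - 7·n! is O(n!)
  - 8·2ⁿ is O(2ⁿ)
  - 2·n² log(n) is O(n² log n)

The term 7·n! (O(n!)) grows fastest and dominates all others.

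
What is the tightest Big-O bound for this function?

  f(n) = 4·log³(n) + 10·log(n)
O(log³ n)

The dominant term in 4·log³(n) + 10·log(n) is 4·log³(n), which is Θ(log³ n).
Lower-order terms (10·log(n)) are asymptotically negligible.
Constants are absorbed, so the tightest bound is O(log³ n).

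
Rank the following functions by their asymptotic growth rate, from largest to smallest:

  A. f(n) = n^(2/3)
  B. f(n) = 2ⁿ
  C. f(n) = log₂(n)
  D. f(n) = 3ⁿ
D > B > A > C

Comparing growth rates:
D = 3ⁿ is O(3ⁿ)
B = 2ⁿ is O(2ⁿ)
A = n^(2/3) is O(n^(2/3))
C = log₂(n) is O(log n)

Therefore, the order from fastest to slowest is: D > B > A > C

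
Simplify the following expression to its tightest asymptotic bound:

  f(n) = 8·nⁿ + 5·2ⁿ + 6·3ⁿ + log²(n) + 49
Θ(nⁿ)

Order the terms by growth rate: 49 ≺ log²(n) ≺ 5·2ⁿ ≺ 6·3ⁿ ≺ 8·nⁿ.
The fastest-growing term 8·nⁿ dominates as n → ∞; dropping its constant factor gives Θ(nⁿ).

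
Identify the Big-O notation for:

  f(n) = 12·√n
O(√n)

The dominant term in 12·√n is 12·√n, which is Θ(√n).
Constants are absorbed, so the tightest bound is O(√n).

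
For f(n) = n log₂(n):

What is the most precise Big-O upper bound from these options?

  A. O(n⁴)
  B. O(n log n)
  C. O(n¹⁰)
B

f(n) = n log₂(n) is O(n log n).
All listed options are valid Big-O bounds (upper bounds),
but O(n log n) is the tightest (smallest valid bound).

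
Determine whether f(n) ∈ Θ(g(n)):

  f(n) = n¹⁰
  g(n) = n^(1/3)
False

f(n) = n¹⁰ is O(n¹⁰), and g(n) = n^(1/3) is O(n^(1/3)).
Since they have different growth rates, f(n) = Θ(g(n)) is false.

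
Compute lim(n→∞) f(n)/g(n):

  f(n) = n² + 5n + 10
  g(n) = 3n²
1/3

Since n² + 5n + 10 and 3n² have the same growth rate (O(n²)),
the ratio converges to a constant: 1/3.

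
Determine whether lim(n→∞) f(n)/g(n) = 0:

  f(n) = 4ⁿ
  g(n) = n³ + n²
False

f(n) = 4ⁿ is O(4ⁿ), and g(n) = n³ + n² is O(n³).
Since O(4ⁿ) grows faster than or equal to O(n³), f(n) = o(g(n)) is false.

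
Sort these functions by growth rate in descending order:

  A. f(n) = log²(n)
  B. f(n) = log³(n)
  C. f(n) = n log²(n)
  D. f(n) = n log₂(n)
C > D > B > A

Comparing growth rates:
C = n log²(n) is O(n log² n)
D = n log₂(n) is O(n log n)
B = log³(n) is O(log³ n)
A = log²(n) is O(log² n)

Therefore, the order from fastest to slowest is: C > D > B > A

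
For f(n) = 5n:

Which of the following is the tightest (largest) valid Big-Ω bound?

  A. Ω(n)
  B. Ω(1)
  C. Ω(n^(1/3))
A

f(n) = 5n is Ω(n).
All listed options are valid Big-Ω bounds (lower bounds),
but Ω(n) is the tightest (largest valid bound).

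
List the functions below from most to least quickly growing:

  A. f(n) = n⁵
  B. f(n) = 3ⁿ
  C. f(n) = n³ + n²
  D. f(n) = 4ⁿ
D > B > A > C

Comparing growth rates:
D = 4ⁿ is O(4ⁿ)
B = 3ⁿ is O(3ⁿ)
A = n⁵ is O(n⁵)
C = n³ + n² is O(n³)

Therefore, the order from fastest to slowest is: D > B > A > C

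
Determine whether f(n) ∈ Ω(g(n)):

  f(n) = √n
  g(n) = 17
True

f(n) = √n is O(√n), and g(n) = 17 is O(1).
Since O(√n) grows at least as fast as O(1), f(n) = Ω(g(n)) is true.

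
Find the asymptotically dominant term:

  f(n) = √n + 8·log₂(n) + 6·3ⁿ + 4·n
6·3ⁿ

Looking at each term:
  - √n is O(√n)
  - 8·log₂(n) is O(log n)
  - 6·3ⁿ is O(3ⁿ)
  - 4·n is O(n)

The term 6·3ⁿ (O(3ⁿ)) grows fastest and dominates all others.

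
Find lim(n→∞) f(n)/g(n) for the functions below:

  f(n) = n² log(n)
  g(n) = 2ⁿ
0

Since n² log(n) (O(n² log n)) grows slower than 2ⁿ (O(2ⁿ)),
the ratio f(n)/g(n) → 0 as n → ∞.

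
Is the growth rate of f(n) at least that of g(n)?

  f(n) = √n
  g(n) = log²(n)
True

f(n) = √n is O(√n), and g(n) = log²(n) is O(log² n).
Since O(√n) grows at least as fast as O(log² n), f(n) = Ω(g(n)) is true.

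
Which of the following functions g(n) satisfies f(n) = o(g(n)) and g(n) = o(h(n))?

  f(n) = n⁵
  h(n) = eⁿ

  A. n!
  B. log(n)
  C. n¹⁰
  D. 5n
C

We need g(n) with n⁵ = o(g(n)) and g(n) = o(eⁿ), i.e. O(n⁵) ≺ g ≺ O(eⁿ).
Check each option:
  A. n! — O(n!) does not grow strictly slower than h(n)
  B. log(n) — O(log n) does not grow strictly faster than f(n)
  C. n¹⁰ — O(n¹⁰) is strictly between O(n⁵) and O(eⁿ) ✓
  D. 5n — O(n) does not grow strictly faster than f(n)

Only option C (n¹⁰) lies strictly between.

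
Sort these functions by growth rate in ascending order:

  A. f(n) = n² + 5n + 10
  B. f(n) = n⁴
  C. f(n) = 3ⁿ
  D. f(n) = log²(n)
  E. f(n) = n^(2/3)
D < E < A < B < C

Comparing growth rates:
D = log²(n) is O(log² n)
E = n^(2/3) is O(n^(2/3))
A = n² + 5n + 10 is O(n²)
B = n⁴ is O(n⁴)
C = 3ⁿ is O(3ⁿ)

Therefore, the order from slowest to fastest is: D < E < A < B < C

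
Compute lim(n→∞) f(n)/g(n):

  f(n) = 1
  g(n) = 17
1/17

Since 1 and 17 have the same growth rate (O(1)),
the ratio converges to a constant: 1/17.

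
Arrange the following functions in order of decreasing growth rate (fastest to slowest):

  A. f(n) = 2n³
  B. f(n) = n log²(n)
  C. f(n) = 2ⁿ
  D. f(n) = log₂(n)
C > A > B > D

Comparing growth rates:
C = 2ⁿ is O(2ⁿ)
A = 2n³ is O(n³)
B = n log²(n) is O(n log² n)
D = log₂(n) is O(log n)

Therefore, the order from fastest to slowest is: C > A > B > D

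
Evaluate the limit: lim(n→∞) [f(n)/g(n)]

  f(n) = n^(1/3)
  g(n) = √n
0

Since n^(1/3) (O(n^(1/3))) grows slower than √n (O(√n)),
the ratio f(n)/g(n) → 0 as n → ∞.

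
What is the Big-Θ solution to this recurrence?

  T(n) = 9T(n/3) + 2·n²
Θ(n² log n)

Master Theorem: a = 9, b = 3, f(n) = 2·n².
Compute the critical exponent d = log₃(9) = 2.
Compare f(n) = Θ(n²) against n^d:
  k = 2 = d, so f(n) = Θ(n^d) — Case 2.
  Work is balanced across levels: T(n) = Θ(n^d log n) = Θ(n² log n).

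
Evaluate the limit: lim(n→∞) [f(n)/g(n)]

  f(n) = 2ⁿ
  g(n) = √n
∞

Since 2ⁿ (O(2ⁿ)) grows faster than √n (O(√n)),
the ratio f(n)/g(n) → ∞ as n → ∞.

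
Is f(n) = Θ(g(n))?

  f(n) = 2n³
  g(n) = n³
True

f(n) = 2n³ and g(n) = n³ are both O(n³).
Since they have the same asymptotic growth rate, f(n) = Θ(g(n)) is true.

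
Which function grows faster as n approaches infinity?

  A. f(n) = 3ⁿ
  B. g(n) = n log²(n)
A

f(n) = 3ⁿ is O(3ⁿ), while g(n) = n log²(n) is O(n log² n).
Since O(3ⁿ) grows faster than O(n log² n), f(n) dominates.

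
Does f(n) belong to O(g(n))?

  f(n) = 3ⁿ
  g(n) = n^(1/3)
False

f(n) = 3ⁿ is O(3ⁿ), and g(n) = n^(1/3) is O(n^(1/3)).
Since O(3ⁿ) grows faster than O(n^(1/3)), f(n) = O(g(n)) is false.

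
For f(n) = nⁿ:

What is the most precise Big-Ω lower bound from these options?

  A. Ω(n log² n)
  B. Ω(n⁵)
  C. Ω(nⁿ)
C

f(n) = nⁿ is Ω(nⁿ).
All listed options are valid Big-Ω bounds (lower bounds),
but Ω(nⁿ) is the tightest (largest valid bound).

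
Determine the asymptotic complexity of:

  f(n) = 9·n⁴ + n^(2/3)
O(n⁴)

The dominant term in 9·n⁴ + n^(2/3) is 9·n⁴, which is Θ(n⁴).
Lower-order terms (n^(2/3)) are asymptotically negligible.
Constants are absorbed, so the tightest bound is O(n⁴).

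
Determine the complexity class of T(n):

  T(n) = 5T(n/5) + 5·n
Θ(n log n)

Master Theorem: a = 5, b = 5, f(n) = 5·n.
Compute the critical exponent d = log₅(5) = 1.
Compare f(n) = Θ(n) against n^d:
  k = 1 = d, so f(n) = Θ(n^d) — Case 2.
  Work is balanced across levels: T(n) = Θ(n^d log n) = Θ(n log n).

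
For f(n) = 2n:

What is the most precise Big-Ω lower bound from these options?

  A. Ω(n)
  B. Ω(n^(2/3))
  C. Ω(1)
A

f(n) = 2n is Ω(n).
All listed options are valid Big-Ω bounds (lower bounds),
but Ω(n) is the tightest (largest valid bound).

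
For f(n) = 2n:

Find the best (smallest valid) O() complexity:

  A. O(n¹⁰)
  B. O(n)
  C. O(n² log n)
B

f(n) = 2n is O(n).
All listed options are valid Big-O bounds (upper bounds),
but O(n) is the tightest (smallest valid bound).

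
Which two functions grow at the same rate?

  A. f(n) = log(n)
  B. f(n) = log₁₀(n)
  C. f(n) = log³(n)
A and B

Examining each function:
  A. log(n) is O(log n)
  B. log₁₀(n) is O(log n)
  C. log³(n) is O(log³ n)

Functions A and B both have the same complexity class.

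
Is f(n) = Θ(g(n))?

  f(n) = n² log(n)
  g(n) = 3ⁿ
False

f(n) = n² log(n) is O(n² log n), and g(n) = 3ⁿ is O(3ⁿ).
Since they have different growth rates, f(n) = Θ(g(n)) is false.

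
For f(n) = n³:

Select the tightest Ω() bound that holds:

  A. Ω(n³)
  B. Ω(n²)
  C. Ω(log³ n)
A

f(n) = n³ is Ω(n³).
All listed options are valid Big-Ω bounds (lower bounds),
but Ω(n³) is the tightest (largest valid bound).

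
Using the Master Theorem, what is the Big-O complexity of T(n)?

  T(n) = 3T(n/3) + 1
Θ(n)

Master Theorem: a = 3, b = 3, f(n) = 1.
Compute the critical exponent d = log₃(3) = 1.
Compare f(n) = Θ(1) against n^d:
  k = 0 < d = 1, so f(n) = O(n^(d-ε)) — Case 1.
  The recursion cost dominates: T(n) = Θ(n^d) = Θ(n).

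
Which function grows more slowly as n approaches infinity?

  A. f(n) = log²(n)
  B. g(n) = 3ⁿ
A

f(n) = log²(n) is O(log² n), while g(n) = 3ⁿ is O(3ⁿ).
Since O(log² n) grows slower than O(3ⁿ), f(n) is dominated.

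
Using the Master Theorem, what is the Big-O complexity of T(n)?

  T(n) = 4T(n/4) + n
Θ(n log n)

Master Theorem: a = 4, b = 4, f(n) = n.
Compute the critical exponent d = log₄(4) = 1.
Compare f(n) = Θ(n) against n^d:
  k = 1 = d, so f(n) = Θ(n^d) — Case 2.
  Work is balanced across levels: T(n) = Θ(n^d log n) = Θ(n log n).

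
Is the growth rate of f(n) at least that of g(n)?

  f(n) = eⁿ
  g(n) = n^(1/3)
True

f(n) = eⁿ is O(eⁿ), and g(n) = n^(1/3) is O(n^(1/3)).
Since O(eⁿ) grows at least as fast as O(n^(1/3)), f(n) = Ω(g(n)) is true.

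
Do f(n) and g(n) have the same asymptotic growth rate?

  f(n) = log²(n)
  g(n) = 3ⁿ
False

f(n) = log²(n) is O(log² n), and g(n) = 3ⁿ is O(3ⁿ).
Since they have different growth rates, f(n) = Θ(g(n)) is false.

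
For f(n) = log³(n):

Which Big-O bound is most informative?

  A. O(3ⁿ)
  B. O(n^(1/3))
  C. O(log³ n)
C

f(n) = log³(n) is O(log³ n).
All listed options are valid Big-O bounds (upper bounds),
but O(log³ n) is the tightest (smallest valid bound).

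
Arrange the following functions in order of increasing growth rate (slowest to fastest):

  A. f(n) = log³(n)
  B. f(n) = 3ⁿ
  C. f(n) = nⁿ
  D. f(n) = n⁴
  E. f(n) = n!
A < D < B < E < C

Comparing growth rates:
A = log³(n) is O(log³ n)
D = n⁴ is O(n⁴)
B = 3ⁿ is O(3ⁿ)
E = n! is O(n!)
C = nⁿ is O(nⁿ)

Therefore, the order from slowest to fastest is: A < D < B < E < C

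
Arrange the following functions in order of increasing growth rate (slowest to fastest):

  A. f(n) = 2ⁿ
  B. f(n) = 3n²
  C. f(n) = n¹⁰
B < C < A

Comparing growth rates:
B = 3n² is O(n²)
C = n¹⁰ is O(n¹⁰)
A = 2ⁿ is O(2ⁿ)

Therefore, the order from slowest to fastest is: B < C < A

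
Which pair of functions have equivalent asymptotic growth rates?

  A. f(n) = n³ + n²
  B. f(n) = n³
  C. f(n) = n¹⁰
A and B

Examining each function:
  A. n³ + n² is O(n³)
  B. n³ is O(n³)
  C. n¹⁰ is O(n¹⁰)

Functions A and B both have the same complexity class.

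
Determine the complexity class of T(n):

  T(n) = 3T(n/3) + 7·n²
Θ(n²)

Master Theorem: a = 3, b = 3, f(n) = 7·n².
Compute the critical exponent d = log₃(3) = 1.
Compare f(n) = Θ(n²) against n^d:
  k = 2 > d = 1, so f(n) = Ω(n^(d+ε)) — Case 3.
  Regularity: a·(n/b)^2/n^2 = a/b^2 = 3/9 < 1 ✓.
  The top-level work dominates: T(n) = Θ(f(n)) = Θ(n²).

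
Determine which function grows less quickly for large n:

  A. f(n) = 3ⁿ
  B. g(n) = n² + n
B

f(n) = 3ⁿ is O(3ⁿ), while g(n) = n² + n is O(n²).
Since O(n²) grows slower than O(3ⁿ), g(n) is dominated.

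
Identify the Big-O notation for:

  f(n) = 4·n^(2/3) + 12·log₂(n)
O(n^(2/3))

The dominant term in 4·n^(2/3) + 12·log₂(n) is 4·n^(2/3), which is Θ(n^(2/3)).
Lower-order terms (12·log₂(n)) are asymptotically negligible.
Constants are absorbed, so the tightest bound is O(n^(2/3)).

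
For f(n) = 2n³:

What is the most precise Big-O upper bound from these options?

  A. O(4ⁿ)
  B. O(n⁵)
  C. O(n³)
C

f(n) = 2n³ is O(n³).
All listed options are valid Big-O bounds (upper bounds),
but O(n³) is the tightest (smallest valid bound).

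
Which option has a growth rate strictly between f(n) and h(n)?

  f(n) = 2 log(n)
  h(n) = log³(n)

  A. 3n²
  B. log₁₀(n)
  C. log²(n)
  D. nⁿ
C

We need g(n) with 2 log(n) = o(g(n)) and g(n) = o(log³(n)), i.e. O(log n) ≺ g ≺ O(log³ n).
Check each option:
  A. 3n² — O(n²) does not grow strictly slower than h(n)
  B. log₁₀(n) — O(log n) does not grow strictly faster than f(n)
  C. log²(n) — O(log² n) is strictly between O(log n) and O(log³ n) ✓
  D. nⁿ — O(nⁿ) does not grow strictly slower than h(n)

Only option C (log²(n)) lies strictly between.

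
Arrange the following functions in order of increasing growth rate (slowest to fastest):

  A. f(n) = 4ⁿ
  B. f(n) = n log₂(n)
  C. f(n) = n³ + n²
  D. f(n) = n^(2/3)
D < B < C < A

Comparing growth rates:
D = n^(2/3) is O(n^(2/3))
B = n log₂(n) is O(n log n)
C = n³ + n² is O(n³)
A = 4ⁿ is O(4ⁿ)

Therefore, the order from slowest to fastest is: D < B < C < A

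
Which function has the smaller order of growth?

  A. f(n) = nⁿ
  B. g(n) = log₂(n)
B

f(n) = nⁿ is O(nⁿ), while g(n) = log₂(n) is O(log n).
Since O(log n) grows slower than O(nⁿ), g(n) is dominated.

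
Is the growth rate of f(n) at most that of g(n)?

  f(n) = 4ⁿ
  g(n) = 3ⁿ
False

f(n) = 4ⁿ is O(4ⁿ), and g(n) = 3ⁿ is O(3ⁿ).
Since O(4ⁿ) grows faster than O(3ⁿ), f(n) = O(g(n)) is false.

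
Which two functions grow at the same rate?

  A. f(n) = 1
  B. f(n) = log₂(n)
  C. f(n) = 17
A and C

Examining each function:
  A. 1 is O(1)
  B. log₂(n) is O(log n)
  C. 17 is O(1)

Functions A and C both have the same complexity class.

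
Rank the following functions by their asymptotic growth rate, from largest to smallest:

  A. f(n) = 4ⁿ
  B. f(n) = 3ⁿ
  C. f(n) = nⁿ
C > A > B

Comparing growth rates:
C = nⁿ is O(nⁿ)
A = 4ⁿ is O(4ⁿ)
B = 3ⁿ is O(3ⁿ)

Therefore, the order from fastest to slowest is: C > A > B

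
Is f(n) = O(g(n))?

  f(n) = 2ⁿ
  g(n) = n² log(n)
False

f(n) = 2ⁿ is O(2ⁿ), and g(n) = n² log(n) is O(n² log n).
Since O(2ⁿ) grows faster than O(n² log n), f(n) = O(g(n)) is false.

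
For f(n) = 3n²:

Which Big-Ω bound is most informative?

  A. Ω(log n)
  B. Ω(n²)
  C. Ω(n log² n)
B

f(n) = 3n² is Ω(n²).
All listed options are valid Big-Ω bounds (lower bounds),
but Ω(n²) is the tightest (largest valid bound).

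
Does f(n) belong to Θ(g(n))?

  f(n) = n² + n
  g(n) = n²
True

f(n) = n² + n and g(n) = n² are both O(n²).
Since they have the same asymptotic growth rate, f(n) = Θ(g(n)) is true.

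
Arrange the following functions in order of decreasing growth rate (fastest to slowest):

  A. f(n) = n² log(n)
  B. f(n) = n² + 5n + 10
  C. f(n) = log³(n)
A > B > C

Comparing growth rates:
A = n² log(n) is O(n² log n)
B = n² + 5n + 10 is O(n²)
C = log³(n) is O(log³ n)

Therefore, the order from fastest to slowest is: A > B > C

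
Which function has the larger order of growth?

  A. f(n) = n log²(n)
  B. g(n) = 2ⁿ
B

f(n) = n log²(n) is O(n log² n), while g(n) = 2ⁿ is O(2ⁿ).
Since O(2ⁿ) grows faster than O(n log² n), g(n) dominates.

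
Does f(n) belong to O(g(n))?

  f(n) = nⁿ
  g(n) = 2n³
False

f(n) = nⁿ is O(nⁿ), and g(n) = 2n³ is O(n³).
Since O(nⁿ) grows faster than O(n³), f(n) = O(g(n)) is false.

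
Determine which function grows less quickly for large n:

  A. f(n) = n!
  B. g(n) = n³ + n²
B

f(n) = n! is O(n!), while g(n) = n³ + n² is O(n³).
Since O(n³) grows slower than O(n!), g(n) is dominated.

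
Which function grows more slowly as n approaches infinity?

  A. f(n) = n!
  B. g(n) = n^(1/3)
B

f(n) = n! is O(n!), while g(n) = n^(1/3) is O(n^(1/3)).
Since O(n^(1/3)) grows slower than O(n!), g(n) is dominated.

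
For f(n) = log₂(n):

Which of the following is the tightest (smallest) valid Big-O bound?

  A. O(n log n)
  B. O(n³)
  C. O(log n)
C

f(n) = log₂(n) is O(log n).
All listed options are valid Big-O bounds (upper bounds),
but O(log n) is the tightest (smallest valid bound).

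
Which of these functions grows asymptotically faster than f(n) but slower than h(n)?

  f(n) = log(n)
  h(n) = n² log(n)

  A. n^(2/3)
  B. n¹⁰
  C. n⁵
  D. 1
A

We need g(n) with log(n) = o(g(n)) and g(n) = o(n² log(n)), i.e. O(log n) ≺ g ≺ O(n² log n).
Check each option:
  A. n^(2/3) — O(n^(2/3)) is strictly between O(log n) and O(n² log n) ✓
  B. n¹⁰ — O(n¹⁰) does not grow strictly slower than h(n)
  C. n⁵ — O(n⁵) does not grow strictly slower than h(n)
  D. 1 — O(1) does not grow strictly faster than f(n)

Only option A (n^(2/3)) lies strictly between.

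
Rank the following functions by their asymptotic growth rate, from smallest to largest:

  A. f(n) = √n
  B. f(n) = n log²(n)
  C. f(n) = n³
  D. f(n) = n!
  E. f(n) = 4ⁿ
A < B < C < E < D

Comparing growth rates:
A = √n is O(√n)
B = n log²(n) is O(n log² n)
C = n³ is O(n³)
E = 4ⁿ is O(4ⁿ)
D = n! is O(n!)

Therefore, the order from slowest to fastest is: A < B < C < E < D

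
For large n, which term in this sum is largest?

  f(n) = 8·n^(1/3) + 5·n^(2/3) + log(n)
5·n^(2/3)

Looking at each term:
  - 8·n^(1/3) is O(n^(1/3))
  - 5·n^(2/3) is O(n^(2/3))
  - log(n) is O(log n)

The term 5·n^(2/3) (O(n^(2/3))) grows fastest and dominates all others.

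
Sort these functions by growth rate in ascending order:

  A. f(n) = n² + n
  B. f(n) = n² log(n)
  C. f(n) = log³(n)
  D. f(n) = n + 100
C < D < A < B

Comparing growth rates:
C = log³(n) is O(log³ n)
D = n + 100 is O(n)
A = n² + n is O(n²)
B = n² log(n) is O(n² log n)

Therefore, the order from slowest to fastest is: C < D < A < B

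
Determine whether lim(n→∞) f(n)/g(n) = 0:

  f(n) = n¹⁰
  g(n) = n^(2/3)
False

f(n) = n¹⁰ is O(n¹⁰), and g(n) = n^(2/3) is O(n^(2/3)).
Since O(n¹⁰) grows faster than or equal to O(n^(2/3)), f(n) = o(g(n)) is false.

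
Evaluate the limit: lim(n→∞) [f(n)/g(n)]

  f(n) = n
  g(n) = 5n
1/5

Since n and 5n have the same growth rate (O(n)),
the ratio converges to a constant: 1/5.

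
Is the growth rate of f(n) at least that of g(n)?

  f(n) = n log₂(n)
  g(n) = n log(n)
True

f(n) = n log₂(n) and g(n) = n log(n) are both O(n log n).
Big-Ω permits equal growth rates (f ≥ c·g for some c > 0), so f(n) = Ω(g(n)) is true.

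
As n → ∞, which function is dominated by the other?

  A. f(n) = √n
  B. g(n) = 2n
A

f(n) = √n is O(√n), while g(n) = 2n is O(n).
Since O(√n) grows slower than O(n), f(n) is dominated.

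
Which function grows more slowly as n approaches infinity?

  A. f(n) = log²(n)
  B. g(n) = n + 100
A

f(n) = log²(n) is O(log² n), while g(n) = n + 100 is O(n).
Since O(log² n) grows slower than O(n), f(n) is dominated.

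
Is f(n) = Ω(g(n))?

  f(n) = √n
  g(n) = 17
True

f(n) = √n is O(√n), and g(n) = 17 is O(1).
Since O(√n) grows at least as fast as O(1), f(n) = Ω(g(n)) is true.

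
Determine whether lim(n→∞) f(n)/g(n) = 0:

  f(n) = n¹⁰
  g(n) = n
False

f(n) = n¹⁰ is O(n¹⁰), and g(n) = n is O(n).
Since O(n¹⁰) grows faster than or equal to O(n), f(n) = o(g(n)) is false.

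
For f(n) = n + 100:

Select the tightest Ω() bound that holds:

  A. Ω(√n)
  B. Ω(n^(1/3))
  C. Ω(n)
C

f(n) = n + 100 is Ω(n).
All listed options are valid Big-Ω bounds (lower bounds),
but Ω(n) is the tightest (largest valid bound).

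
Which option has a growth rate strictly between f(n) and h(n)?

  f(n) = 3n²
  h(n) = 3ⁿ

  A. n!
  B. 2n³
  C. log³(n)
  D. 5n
B

We need g(n) with 3n² = o(g(n)) and g(n) = o(3ⁿ), i.e. O(n²) ≺ g ≺ O(3ⁿ).
Check each option:
  A. n! — O(n!) does not grow strictly slower than h(n)
  B. 2n³ — O(n³) is strictly between O(n²) and O(3ⁿ) ✓
  C. log³(n) — O(log³ n) does not grow strictly faster than f(n)
  D. 5n — O(n) does not grow strictly faster than f(n)

Only option B (2n³) lies strictly between.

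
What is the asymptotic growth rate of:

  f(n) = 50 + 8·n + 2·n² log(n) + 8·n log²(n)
Θ(n² log n)

Order the terms by growth rate: 50 ≺ 8·n ≺ 8·n log²(n) ≺ 2·n² log(n).
The fastest-growing term 2·n² log(n) dominates as n → ∞; dropping its constant factor gives Θ(n² log n).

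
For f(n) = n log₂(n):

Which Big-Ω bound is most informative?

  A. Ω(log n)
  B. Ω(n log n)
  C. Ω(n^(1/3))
B

f(n) = n log₂(n) is Ω(n log n).
All listed options are valid Big-Ω bounds (lower bounds),
but Ω(n log n) is the tightest (largest valid bound).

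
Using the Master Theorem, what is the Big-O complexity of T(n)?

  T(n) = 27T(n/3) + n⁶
Θ(n⁶)

Master Theorem: a = 27, b = 3, f(n) = n⁶.
Compute the critical exponent d = log₃(27) = 3.
Compare f(n) = Θ(n⁶) against n^d:
  k = 6 > d = 3, so f(n) = Ω(n^(d+ε)) — Case 3.
  Regularity: a·(n/b)^6/n^6 = a/b^6 = 27/729 < 1 ✓.
  The top-level work dominates: T(n) = Θ(f(n)) = Θ(n⁶).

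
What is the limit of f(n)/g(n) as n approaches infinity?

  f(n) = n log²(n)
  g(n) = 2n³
0

Since n log²(n) (O(n log² n)) grows slower than 2n³ (O(n³)),
the ratio f(n)/g(n) → 0 as n → ∞.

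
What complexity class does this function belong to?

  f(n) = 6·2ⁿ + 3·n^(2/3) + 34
O(2ⁿ)

The dominant term in 6·2ⁿ + 3·n^(2/3) + 34 is 6·2ⁿ, which is Θ(2ⁿ).
Lower-order terms (3·n^(2/3), 34) are asymptotically negligible.
Constants are absorbed, so the tightest bound is O(2ⁿ).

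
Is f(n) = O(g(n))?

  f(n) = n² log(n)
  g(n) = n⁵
True

f(n) = n² log(n) is O(n² log n), and g(n) = n⁵ is O(n⁵).
Since O(n² log n) ⊆ O(n⁵) (f grows no faster than g), f(n) = O(g(n)) is true.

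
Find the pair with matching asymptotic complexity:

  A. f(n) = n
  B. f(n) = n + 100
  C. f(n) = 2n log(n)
A and B

Examining each function:
  A. n is O(n)
  B. n + 100 is O(n)
  C. 2n log(n) is O(n log n)

Functions A and B both have the same complexity class.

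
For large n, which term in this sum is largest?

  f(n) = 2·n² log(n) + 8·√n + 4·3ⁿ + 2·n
4·3ⁿ

Looking at each term:
  - 2·n² log(n) is O(n² log n)
  - 8·√n is O(√n)
  - 4·3ⁿ is O(3ⁿ)
  - 2·n is O(n)

The term 4·3ⁿ (O(3ⁿ)) grows fastest and dominates all others.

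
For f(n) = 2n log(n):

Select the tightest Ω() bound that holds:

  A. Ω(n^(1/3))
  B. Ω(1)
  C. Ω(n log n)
C

f(n) = 2n log(n) is Ω(n log n).
All listed options are valid Big-Ω bounds (lower bounds),
but Ω(n log n) is the tightest (largest valid bound).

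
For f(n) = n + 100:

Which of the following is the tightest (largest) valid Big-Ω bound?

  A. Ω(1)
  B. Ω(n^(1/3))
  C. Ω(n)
C

f(n) = n + 100 is Ω(n).
All listed options are valid Big-Ω bounds (lower bounds),
but Ω(n) is the tightest (largest valid bound).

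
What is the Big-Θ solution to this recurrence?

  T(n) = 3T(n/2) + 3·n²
Θ(n²)

Master Theorem: a = 3, b = 2, f(n) = 3·n².
Compute the critical exponent d = log₂(3) = 1.585.
Compare f(n) = Θ(n²) against n^d:
  k = 2 > d = 1.585, so f(n) = Ω(n^(d+ε)) — Case 3.
  Regularity: a·(n/b)^2/n^2 = a/b^2 = 3/4 < 1 ✓.
  The top-level work dominates: T(n) = Θ(f(n)) = Θ(n²).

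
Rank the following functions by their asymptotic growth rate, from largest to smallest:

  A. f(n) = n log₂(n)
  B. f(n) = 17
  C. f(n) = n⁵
C > A > B

Comparing growth rates:
C = n⁵ is O(n⁵)
A = n log₂(n) is O(n log n)
B = 17 is O(1)

Therefore, the order from fastest to slowest is: C > A > B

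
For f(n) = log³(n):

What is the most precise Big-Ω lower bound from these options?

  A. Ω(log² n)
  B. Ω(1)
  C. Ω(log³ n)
C

f(n) = log³(n) is Ω(log³ n).
All listed options are valid Big-Ω bounds (lower bounds),
but Ω(log³ n) is the tightest (largest valid bound).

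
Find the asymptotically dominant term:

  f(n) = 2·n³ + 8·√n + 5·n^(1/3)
2·n³

Looking at each term:
  - 2·n³ is O(n³)
  - 8·√n is O(√n)
  - 5·n^(1/3) is O(n^(1/3))

The term 2·n³ (O(n³)) grows fastest and dominates all others.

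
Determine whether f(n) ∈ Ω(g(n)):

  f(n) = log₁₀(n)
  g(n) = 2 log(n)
True

f(n) = log₁₀(n) and g(n) = 2 log(n) are both O(log n).
Big-Ω permits equal growth rates (f ≥ c·g for some c > 0), so f(n) = Ω(g(n)) is true.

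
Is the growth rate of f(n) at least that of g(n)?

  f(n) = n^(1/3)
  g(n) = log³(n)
True

f(n) = n^(1/3) is O(n^(1/3)), and g(n) = log³(n) is O(log³ n).
Since O(n^(1/3)) grows at least as fast as O(log³ n), f(n) = Ω(g(n)) is true.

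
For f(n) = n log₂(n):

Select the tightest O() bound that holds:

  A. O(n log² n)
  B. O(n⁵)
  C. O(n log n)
C

f(n) = n log₂(n) is O(n log n).
All listed options are valid Big-O bounds (upper bounds),
but O(n log n) is the tightest (smallest valid bound).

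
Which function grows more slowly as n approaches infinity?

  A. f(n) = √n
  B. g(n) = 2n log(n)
A

f(n) = √n is O(√n), while g(n) = 2n log(n) is O(n log n).
Since O(√n) grows slower than O(n log n), f(n) is dominated.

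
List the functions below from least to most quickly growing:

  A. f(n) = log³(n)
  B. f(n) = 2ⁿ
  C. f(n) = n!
A < B < C

Comparing growth rates:
A = log³(n) is O(log³ n)
B = 2ⁿ is O(2ⁿ)
C = n! is O(n!)

Therefore, the order from slowest to fastest is: A < B < C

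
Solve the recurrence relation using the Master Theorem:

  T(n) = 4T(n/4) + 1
Θ(n)

Master Theorem: a = 4, b = 4, f(n) = 1.
Compute the critical exponent d = log₄(4) = 1.
Compare f(n) = Θ(1) against n^d:
  k = 0 < d = 1, so f(n) = O(n^(d-ε)) — Case 1.
  The recursion cost dominates: T(n) = Θ(n^d) = Θ(n).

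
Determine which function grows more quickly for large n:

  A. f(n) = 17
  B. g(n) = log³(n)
B

f(n) = 17 is O(1), while g(n) = log³(n) is O(log³ n).
Since O(log³ n) grows faster than O(1), g(n) dominates.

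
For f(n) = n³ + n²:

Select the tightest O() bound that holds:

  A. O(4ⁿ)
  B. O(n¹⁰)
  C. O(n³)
C

f(n) = n³ + n² is O(n³).
All listed options are valid Big-O bounds (upper bounds),
but O(n³) is the tightest (smallest valid bound).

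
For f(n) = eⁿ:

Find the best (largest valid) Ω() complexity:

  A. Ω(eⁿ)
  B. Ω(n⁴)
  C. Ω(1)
A

f(n) = eⁿ is Ω(eⁿ).
All listed options are valid Big-Ω bounds (lower bounds),
but Ω(eⁿ) is the tightest (largest valid bound).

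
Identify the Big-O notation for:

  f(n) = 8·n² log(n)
O(n² log n)

The dominant term in 8·n² log(n) is 8·n² log(n), which is Θ(n² log n).
Constants are absorbed, so the tightest bound is O(n² log n).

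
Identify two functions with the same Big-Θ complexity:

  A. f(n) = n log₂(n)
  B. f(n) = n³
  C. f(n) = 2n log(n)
A and C

Examining each function:
  A. n log₂(n) is O(n log n)
  B. n³ is O(n³)
  C. 2n log(n) is O(n log n)

Functions A and C both have the same complexity class.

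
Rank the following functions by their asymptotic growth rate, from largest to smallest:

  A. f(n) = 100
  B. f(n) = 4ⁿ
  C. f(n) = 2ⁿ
B > C > A

Comparing growth rates:
B = 4ⁿ is O(4ⁿ)
C = 2ⁿ is O(2ⁿ)
A = 100 is O(1)

Therefore, the order from fastest to slowest is: B > C > A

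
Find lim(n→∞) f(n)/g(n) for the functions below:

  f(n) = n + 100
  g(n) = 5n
1/5

Since n + 100 and 5n have the same growth rate (O(n)),
the ratio converges to a constant: 1/5.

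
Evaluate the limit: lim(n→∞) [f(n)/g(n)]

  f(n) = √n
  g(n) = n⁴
0

Since √n (O(√n)) grows slower than n⁴ (O(n⁴)),
the ratio f(n)/g(n) → 0 as n → ∞.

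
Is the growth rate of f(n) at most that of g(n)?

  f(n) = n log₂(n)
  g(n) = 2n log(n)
True

f(n) = n log₂(n) and g(n) = 2n log(n) are both O(n log n).
Big-O permits equal growth rates (f ≤ c·g for some c), so f(n) = O(g(n)) is true.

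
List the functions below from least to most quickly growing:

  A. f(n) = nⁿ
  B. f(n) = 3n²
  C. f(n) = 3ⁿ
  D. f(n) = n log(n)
D < B < C < A

Comparing growth rates:
D = n log(n) is O(n log n)
B = 3n² is O(n²)
C = 3ⁿ is O(3ⁿ)
A = nⁿ is O(nⁿ)

Therefore, the order from slowest to fastest is: D < B < C < A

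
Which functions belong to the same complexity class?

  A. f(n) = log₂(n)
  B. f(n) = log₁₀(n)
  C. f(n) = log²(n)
A and B

Examining each function:
  A. log₂(n) is O(log n)
  B. log₁₀(n) is O(log n)
  C. log²(n) is O(log² n)

Functions A and B both have the same complexity class.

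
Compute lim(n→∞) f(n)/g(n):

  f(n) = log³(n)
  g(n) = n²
0

Since log³(n) (O(log³ n)) grows slower than n² (O(n²)),
the ratio f(n)/g(n) → 0 as n → ∞.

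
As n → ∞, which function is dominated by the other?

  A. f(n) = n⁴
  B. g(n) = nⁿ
A

f(n) = n⁴ is O(n⁴), while g(n) = nⁿ is O(nⁿ).
Since O(n⁴) grows slower than O(nⁿ), f(n) is dominated.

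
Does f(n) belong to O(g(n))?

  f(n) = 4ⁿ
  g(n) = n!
True

f(n) = 4ⁿ is O(4ⁿ), and g(n) = n! is O(n!).
Since O(4ⁿ) ⊆ O(n!) (f grows no faster than g), f(n) = O(g(n)) is true.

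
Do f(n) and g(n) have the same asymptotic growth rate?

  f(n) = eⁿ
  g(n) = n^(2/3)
False

f(n) = eⁿ is O(eⁿ), and g(n) = n^(2/3) is O(n^(2/3)).
Since they have different growth rates, f(n) = Θ(g(n)) is false.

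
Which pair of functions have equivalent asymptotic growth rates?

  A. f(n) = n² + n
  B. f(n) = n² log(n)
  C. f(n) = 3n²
A and C

Examining each function:
  A. n² + n is O(n²)
  B. n² log(n) is O(n² log n)
  C. 3n² is O(n²)

Functions A and C both have the same complexity class.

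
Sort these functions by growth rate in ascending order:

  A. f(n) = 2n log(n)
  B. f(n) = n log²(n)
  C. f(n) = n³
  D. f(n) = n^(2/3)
D < A < B < C

Comparing growth rates:
D = n^(2/3) is O(n^(2/3))
A = 2n log(n) is O(n log n)
B = n log²(n) is O(n log² n)
C = n³ is O(n³)

Therefore, the order from slowest to fastest is: D < A < B < C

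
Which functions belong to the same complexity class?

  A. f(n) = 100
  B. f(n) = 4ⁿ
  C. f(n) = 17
A and C

Examining each function:
  A. 100 is O(1)
  B. 4ⁿ is O(4ⁿ)
  C. 17 is O(1)

Functions A and C both have the same complexity class.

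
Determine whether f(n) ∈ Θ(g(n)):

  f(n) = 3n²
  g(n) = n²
True

f(n) = 3n² and g(n) = n² are both O(n²).
Since they have the same asymptotic growth rate, f(n) = Θ(g(n)) is true.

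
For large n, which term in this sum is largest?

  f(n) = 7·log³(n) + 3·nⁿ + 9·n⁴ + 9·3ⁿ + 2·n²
3·nⁿ

Looking at each term:
  - 7·log³(n) is O(log³ n)
  - 3·nⁿ is O(nⁿ)
  - 9·n⁴ is O(n⁴)
  - 9·3ⁿ is O(3ⁿ)
  - 2·n² is O(n²)

The term 3·nⁿ (O(nⁿ)) grows fastest and dominates all others.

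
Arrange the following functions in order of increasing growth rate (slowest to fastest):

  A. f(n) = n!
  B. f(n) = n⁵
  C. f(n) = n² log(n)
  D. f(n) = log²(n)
D < C < B < A

Comparing growth rates:
D = log²(n) is O(log² n)
C = n² log(n) is O(n² log n)
B = n⁵ is O(n⁵)
A = n! is O(n!)

Therefore, the order from slowest to fastest is: D < C < B < A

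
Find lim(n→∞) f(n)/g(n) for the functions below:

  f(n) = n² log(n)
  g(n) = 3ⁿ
0

Since n² log(n) (O(n² log n)) grows slower than 3ⁿ (O(3ⁿ)),
the ratio f(n)/g(n) → 0 as n → ∞.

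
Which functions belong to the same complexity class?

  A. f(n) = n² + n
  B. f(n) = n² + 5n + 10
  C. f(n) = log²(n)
A and B

Examining each function:
  A. n² + n is O(n²)
  B. n² + 5n + 10 is O(n²)
  C. log²(n) is O(log² n)

Functions A and B both have the same complexity class.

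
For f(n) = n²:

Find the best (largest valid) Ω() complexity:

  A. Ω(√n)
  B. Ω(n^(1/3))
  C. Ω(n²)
C

f(n) = n² is Ω(n²).
All listed options are valid Big-Ω bounds (lower bounds),
but Ω(n²) is the tightest (largest valid bound).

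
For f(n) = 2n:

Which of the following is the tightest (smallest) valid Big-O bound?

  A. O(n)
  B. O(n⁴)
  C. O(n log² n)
A

f(n) = 2n is O(n).
All listed options are valid Big-O bounds (upper bounds),
but O(n) is the tightest (smallest valid bound).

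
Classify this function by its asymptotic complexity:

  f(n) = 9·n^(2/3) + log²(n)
O(n^(2/3))

The dominant term in 9·n^(2/3) + log²(n) is 9·n^(2/3), which is Θ(n^(2/3)).
Lower-order terms (log²(n)) are asymptotically negligible.
Constants are absorbed, so the tightest bound is O(n^(2/3)).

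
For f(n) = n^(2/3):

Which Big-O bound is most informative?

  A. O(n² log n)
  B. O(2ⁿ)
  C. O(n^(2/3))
C

f(n) = n^(2/3) is O(n^(2/3)).
All listed options are valid Big-O bounds (upper bounds),
but O(n^(2/3)) is the tightest (smallest valid bound).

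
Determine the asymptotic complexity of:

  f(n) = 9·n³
O(n³)

The dominant term in 9·n³ is 9·n³, which is Θ(n³).
Constants are absorbed, so the tightest bound is O(n³).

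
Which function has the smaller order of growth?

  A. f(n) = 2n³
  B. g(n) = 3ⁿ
A

f(n) = 2n³ is O(n³), while g(n) = 3ⁿ is O(3ⁿ).
Since O(n³) grows slower than O(3ⁿ), f(n) is dominated.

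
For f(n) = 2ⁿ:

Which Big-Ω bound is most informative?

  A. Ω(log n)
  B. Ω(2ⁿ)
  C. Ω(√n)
B

f(n) = 2ⁿ is Ω(2ⁿ).
All listed options are valid Big-Ω bounds (lower bounds),
but Ω(2ⁿ) is the tightest (largest valid bound).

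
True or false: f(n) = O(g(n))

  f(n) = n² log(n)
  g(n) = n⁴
True

f(n) = n² log(n) is O(n² log n), and g(n) = n⁴ is O(n⁴).
Since O(n² log n) ⊆ O(n⁴) (f grows no faster than g), f(n) = O(g(n)) is true.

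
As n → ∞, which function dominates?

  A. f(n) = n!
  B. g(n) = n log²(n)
A

f(n) = n! is O(n!), while g(n) = n log²(n) is O(n log² n).
Since O(n!) grows faster than O(n log² n), f(n) dominates.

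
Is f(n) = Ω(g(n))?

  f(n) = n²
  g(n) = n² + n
True

f(n) = n² and g(n) = n² + n are both O(n²).
Big-Ω permits equal growth rates (f ≥ c·g for some c > 0), so f(n) = Ω(g(n)) is true.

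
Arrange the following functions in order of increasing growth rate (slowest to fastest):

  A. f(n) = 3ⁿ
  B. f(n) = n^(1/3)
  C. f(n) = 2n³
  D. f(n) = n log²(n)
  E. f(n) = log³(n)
E < B < D < C < A

Comparing growth rates:
E = log³(n) is O(log³ n)
B = n^(1/3) is O(n^(1/3))
D = n log²(n) is O(n log² n)
C = 2n³ is O(n³)
A = 3ⁿ is O(3ⁿ)

Therefore, the order from slowest to fastest is: E < B < D < C < A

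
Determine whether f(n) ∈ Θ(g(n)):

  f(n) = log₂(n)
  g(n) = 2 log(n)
True

f(n) = log₂(n) and g(n) = 2 log(n) are both O(log n).
Since they have the same asymptotic growth rate, f(n) = Θ(g(n)) is true.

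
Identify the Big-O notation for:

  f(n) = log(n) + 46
O(log n)

The dominant term in log(n) + 46 is log(n), which is Θ(log n).
Lower-order terms (46) are asymptotically negligible.
Constants are absorbed, so the tightest bound is O(log n).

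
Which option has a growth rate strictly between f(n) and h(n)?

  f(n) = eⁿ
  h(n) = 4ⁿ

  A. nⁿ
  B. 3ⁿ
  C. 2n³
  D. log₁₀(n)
B

We need g(n) with eⁿ = o(g(n)) and g(n) = o(4ⁿ), i.e. O(eⁿ) ≺ g ≺ O(4ⁿ).
Check each option:
  A. nⁿ — O(nⁿ) does not grow strictly slower than h(n)
  B. 3ⁿ — O(3ⁿ) is strictly between O(eⁿ) and O(4ⁿ) ✓
  C. 2n³ — O(n³) does not grow strictly faster than f(n)
  D. log₁₀(n) — O(log n) does not grow strictly faster than f(n)

Only option B (3ⁿ) lies strictly between.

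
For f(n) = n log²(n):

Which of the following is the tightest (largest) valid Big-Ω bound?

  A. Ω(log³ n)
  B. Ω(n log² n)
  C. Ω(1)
B

f(n) = n log²(n) is Ω(n log² n).
All listed options are valid Big-Ω bounds (lower bounds),
but Ω(n log² n) is the tightest (largest valid bound).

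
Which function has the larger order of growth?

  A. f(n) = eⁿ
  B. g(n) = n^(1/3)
A

f(n) = eⁿ is O(eⁿ), while g(n) = n^(1/3) is O(n^(1/3)).
Since O(eⁿ) grows faster than O(n^(1/3)), f(n) dominates.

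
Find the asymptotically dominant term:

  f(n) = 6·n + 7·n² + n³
n³

Looking at each term:
  - 6·n is O(n)
  - 7·n² is O(n²)
  - n³ is O(n³)

The term n³ (O(n³)) grows fastest and dominates all others.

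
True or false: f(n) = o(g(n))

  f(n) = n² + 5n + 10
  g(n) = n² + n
False

f(n) = n² + 5n + 10 is O(n²), and g(n) = n² + n is O(n²).
Since they have the same growth rate, f(n) = o(g(n)) is false.
(f = o(g) requires f to grow strictly slower, not equal.)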